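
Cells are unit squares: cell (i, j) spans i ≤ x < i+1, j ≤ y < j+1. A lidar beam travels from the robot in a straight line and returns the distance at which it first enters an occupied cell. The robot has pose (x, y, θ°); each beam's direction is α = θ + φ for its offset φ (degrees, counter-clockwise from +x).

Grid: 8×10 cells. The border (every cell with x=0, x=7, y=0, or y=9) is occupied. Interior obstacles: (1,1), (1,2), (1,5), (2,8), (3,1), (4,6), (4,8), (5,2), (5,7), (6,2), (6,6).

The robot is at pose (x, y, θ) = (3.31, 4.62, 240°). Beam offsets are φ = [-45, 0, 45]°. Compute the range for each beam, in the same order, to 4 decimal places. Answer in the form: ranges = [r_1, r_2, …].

ranges = [2.3915, 2.6200, 3.7477]

beam 1: φ=-45°, α=195°
  d=(-0.9659,-0.2588)  start (3,4)  tX=0.3209 tY=2.3955  stride 1/|dx|=1.0353 1/|dy|=3.8637
    cross x-line → (2,4), t=0.3209
    cross x-line → (1,4), t=1.3562
    cross x-line → (0,4), t=2.3915 (wall)
  → r_1 = 2.3915
beam 2: φ=0°, α=240°
  d=(-0.5000,-0.8660)  start (3,4)  tX=0.6200 tY=0.7159  stride 1/|dx|=2.0000 1/|dy|=1.1547
    cross x-line → (2,4), t=0.6200
    cross y-line → (2,3), t=0.7159
    cross y-line → (2,2), t=1.8706
    cross x-line → (1,2), t=2.6200 (wall)
  → r_2 = 2.6200
beam 3: φ=45°, α=285°
  d=(0.2588,-0.9659)  start (3,4)  tX=2.6660 tY=0.6419  stride 1/|dx|=3.8637 1/|dy|=1.0353
    cross y-line → (3,3), t=0.6419
    cross y-line → (3,2), t=1.6771
    cross x-line → (4,2), t=2.6660
    cross y-line → (4,1), t=2.7124
    cross y-line → (4,0), t=3.7477 (wall)
  → r_3 = 3.7477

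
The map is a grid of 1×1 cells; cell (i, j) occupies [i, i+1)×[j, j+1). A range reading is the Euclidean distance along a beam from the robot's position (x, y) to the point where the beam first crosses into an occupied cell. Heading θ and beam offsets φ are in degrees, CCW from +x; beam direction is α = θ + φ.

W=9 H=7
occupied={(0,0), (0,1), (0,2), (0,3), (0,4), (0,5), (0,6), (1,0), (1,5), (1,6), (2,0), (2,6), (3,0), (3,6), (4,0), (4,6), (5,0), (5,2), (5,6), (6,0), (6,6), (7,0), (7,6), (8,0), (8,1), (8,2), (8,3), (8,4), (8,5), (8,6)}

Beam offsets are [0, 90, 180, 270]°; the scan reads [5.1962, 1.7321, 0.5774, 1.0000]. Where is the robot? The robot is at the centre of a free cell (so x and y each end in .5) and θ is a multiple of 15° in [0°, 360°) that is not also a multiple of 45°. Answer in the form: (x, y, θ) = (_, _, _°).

(x, y, θ) = (2.5, 1.5, 60°)

The pose lattice has 33·16 = 528 candidates. Test each by forward raycasting.
  (7.5, 4.5, 195°): beam 1 = 6.7293 ≠ 5.1962 ✗
  (3.5, 1.5, 210°): beam 1 = 1.0000 ≠ 5.1962 ✗
  (3.5, 3.5, 210°): beam 1 = 2.8868 ≠ 5.1962 ✗
  (6.5, 1.5, 120°): beam 1 = 1.0000 ≠ 5.1962 ✗
  (5.5, 5.5, 300°): beam 1 = 5.0000 ≠ 5.1962 ✗
  …
  (2.5, 1.5, 60°): r_1=5.1962, r_2=1.7321, r_3=0.5774, r_4=1.0000 — all match ✓
Only this pose fits every beam.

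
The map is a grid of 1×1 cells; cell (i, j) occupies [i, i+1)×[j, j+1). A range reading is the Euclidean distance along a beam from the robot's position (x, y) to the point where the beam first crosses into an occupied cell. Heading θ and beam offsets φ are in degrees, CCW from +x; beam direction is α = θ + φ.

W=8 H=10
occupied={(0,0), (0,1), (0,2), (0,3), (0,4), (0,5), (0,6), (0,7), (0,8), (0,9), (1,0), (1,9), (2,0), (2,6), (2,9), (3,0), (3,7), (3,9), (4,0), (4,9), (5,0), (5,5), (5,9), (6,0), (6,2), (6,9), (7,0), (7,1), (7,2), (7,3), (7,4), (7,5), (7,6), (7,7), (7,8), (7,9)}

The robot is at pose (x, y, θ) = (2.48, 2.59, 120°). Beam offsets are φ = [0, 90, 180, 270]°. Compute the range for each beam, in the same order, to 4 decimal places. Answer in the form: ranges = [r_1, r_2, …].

ranges = [2.9600, 1.7090, 1.8360, 5.2192]

beam 1: φ=0°, α=120°
  d=(-0.5000,0.8660)  start (2,2)  tX=0.9600 tY=0.4734  stride 1/|dx|=2.0000 1/|dy|=1.1547
    cross y-line → (2,3), t=0.4734
    cross x-line → (1,3), t=0.9600
    cross y-line → (1,4), t=1.6281
    cross y-line → (1,5), t=2.7828
    cross x-line → (0,5), t=2.9600 (wall)
  → r_1 = 2.9600
beam 2: φ=90°, α=210°
  d=(-0.8660,-0.5000)  start (2,2)  tX=0.5543 tY=1.1800  stride 1/|dx|=1.1547 1/|dy|=2.0000
    cross x-line → (1,2), t=0.5543
    cross y-line → (1,1), t=1.1800
    cross x-line → (0,1), t=1.7090 (wall)
  → r_2 = 1.7090
beam 3: φ=180°, α=300°
  d=(0.5000,-0.8660)  start (2,2)  tX=1.0400 tY=0.6813  stride 1/|dx|=2.0000 1/|dy|=1.1547
    cross y-line → (2,1), t=0.6813
    cross x-line → (3,1), t=1.0400
    cross y-line → (3,0), t=1.8360 (wall)
  → r_3 = 1.8360
beam 4: φ=270°, α=30°
  d=(0.8660,0.5000)  start (2,2)  tX=0.6004 tY=0.8200  stride 1/|dx|=1.1547 1/|dy|=2.0000
    cross x-line → (3,2), t=0.6004
    cross y-line → (3,3), t=0.8200
    cross x-line → (4,3), t=1.7551
    cross y-line → (4,4), t=2.8200
    cross x-line → (5,4), t=2.9098
    cross x-line → (6,4), t=4.0645
    cross y-line → (6,5), t=4.8200
    cross x-line → (7,5), t=5.2192 (wall)
  → r_4 = 5.2192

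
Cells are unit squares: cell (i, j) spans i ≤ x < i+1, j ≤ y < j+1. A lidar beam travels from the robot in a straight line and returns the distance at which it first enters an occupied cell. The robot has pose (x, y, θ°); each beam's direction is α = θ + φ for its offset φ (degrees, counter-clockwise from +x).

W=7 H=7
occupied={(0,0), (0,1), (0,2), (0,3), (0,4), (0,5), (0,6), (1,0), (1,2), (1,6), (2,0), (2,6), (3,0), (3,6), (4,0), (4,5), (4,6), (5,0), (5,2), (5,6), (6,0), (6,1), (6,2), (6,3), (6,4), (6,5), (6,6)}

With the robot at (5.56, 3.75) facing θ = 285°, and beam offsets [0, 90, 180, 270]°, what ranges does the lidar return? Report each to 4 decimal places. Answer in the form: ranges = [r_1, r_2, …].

beam 1: φ=0°, α=285°
  direction (0.2588, -0.9659); cell (5,3); t to first gridline: x 1.7000, y 0.7765 (then +3.8637 / +1.0353)
    (5,2) via y @ 0.7765  # hit
  → r_1 = 0.7765
beam 2: φ=90°, α=15°
  direction (0.9659, 0.2588); cell (5,3); t to first gridline: x 0.4555, y 0.9659 (then +1.0353 / +3.8637)
    (6,3) via x @ 0.4555  # hit
  → r_2 = 0.4555
beam 3: φ=180°, α=105°
  direction (-0.2588, 0.9659); cell (5,3); t to first gridline: x 2.1637, y 0.2588 (then +3.8637 / +1.0353)
    (5,4) via y @ 0.2588
    (5,5) via y @ 1.2941
    (4,5) via x @ 2.1637  # hit
  → r_3 = 2.1637
beam 4: φ=270°, α=195°
  direction (-0.9659, -0.2588); cell (5,3); t to first gridline: x 0.5798, y 2.8978 (then +1.0353 / +3.8637)
    (4,3) via x @ 0.5798
    (3,3) via x @ 1.6150
    (2,3) via x @ 2.6503
    (2,2) via y @ 2.8978
    (1,2) via x @ 3.6856  # hit
  → r_4 = 3.6856

ranges = [0.7765, 0.4555, 2.1637, 3.6856]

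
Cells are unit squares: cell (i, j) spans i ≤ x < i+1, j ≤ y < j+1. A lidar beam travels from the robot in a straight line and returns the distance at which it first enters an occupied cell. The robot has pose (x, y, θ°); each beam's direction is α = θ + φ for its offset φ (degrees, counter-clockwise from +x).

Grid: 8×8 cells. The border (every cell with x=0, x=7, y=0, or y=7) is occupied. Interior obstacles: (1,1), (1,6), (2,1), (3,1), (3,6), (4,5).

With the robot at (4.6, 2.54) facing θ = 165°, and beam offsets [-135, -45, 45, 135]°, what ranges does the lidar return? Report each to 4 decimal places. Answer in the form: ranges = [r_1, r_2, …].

beam 1: φ=-135°, α=30°
  d=(0.8660,0.5000)  start (4,2)  tX=0.4619 tY=0.9200  stride 1/|dx|=1.1547 1/|dy|=2.0000
    cross x-line → (5,2), t=0.4619
    cross y-line → (5,3), t=0.9200
    cross x-line → (6,3), t=1.6166
    cross x-line → (7,3), t=2.7713 (wall)
  → r_1 = 2.7713
beam 2: φ=-45°, α=120°
  d=(-0.5000,0.8660)  start (4,2)  tX=1.2000 tY=0.5312  stride 1/|dx|=2.0000 1/|dy|=1.1547
    cross y-line → (4,3), t=0.5312
    cross x-line → (3,3), t=1.2000
    cross y-line → (3,4), t=1.6859
    cross y-line → (3,5), t=2.8406
    cross x-line → (2,5), t=3.2000
    cross y-line → (2,6), t=3.9953
    cross y-line → (2,7), t=5.1500 (wall)
  → r_2 = 5.1500
beam 3: φ=45°, α=210°
  d=(-0.8660,-0.5000)  start (4,2)  tX=0.6928 tY=1.0800  stride 1/|dx|=1.1547 1/|dy|=2.0000
    cross x-line → (3,2), t=0.6928
    cross y-line → (3,1), t=1.0800 (wall)
  → r_3 = 1.0800
beam 4: φ=135°, α=300°
  d=(0.5000,-0.8660)  start (4,2)  tX=0.8000 tY=0.6235  stride 1/|dx|=2.0000 1/|dy|=1.1547
    cross y-line → (4,1), t=0.6235
    cross x-line → (5,1), t=0.8000
    cross y-line → (5,0), t=1.7782 (wall)
  → r_4 = 1.7782

ranges = [2.7713, 5.1500, 1.0800, 1.7782]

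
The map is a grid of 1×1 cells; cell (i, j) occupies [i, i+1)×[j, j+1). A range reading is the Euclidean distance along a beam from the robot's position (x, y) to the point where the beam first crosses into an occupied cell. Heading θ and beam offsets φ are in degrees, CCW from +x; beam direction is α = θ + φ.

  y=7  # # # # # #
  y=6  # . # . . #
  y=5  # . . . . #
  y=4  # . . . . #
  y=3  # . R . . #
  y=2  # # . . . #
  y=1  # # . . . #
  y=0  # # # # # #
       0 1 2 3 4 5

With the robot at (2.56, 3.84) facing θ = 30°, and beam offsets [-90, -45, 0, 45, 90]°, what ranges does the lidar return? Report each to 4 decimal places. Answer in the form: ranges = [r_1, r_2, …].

beam 1: φ=-90°, α=300°
  d=(0.5000,-0.8660)  start (2,3)  tX=0.8800 tY=0.9699  stride 1/|dx|=2.0000 1/|dy|=1.1547
    cross x-line → (3,3), t=0.8800
    cross y-line → (3,2), t=0.9699
    cross y-line → (3,1), t=2.1246
    cross x-line → (4,1), t=2.8800
    cross y-line → (4,0), t=3.2793 (wall)
  → r_1 = 3.2793
beam 2: φ=-45°, α=345°
  d=(0.9659,-0.2588)  start (2,3)  tX=0.4555 tY=3.2455  stride 1/|dx|=1.0353 1/|dy|=3.8637
    cross x-line → (3,3), t=0.4555
    cross x-line → (4,3), t=1.4908
    cross x-line → (5,3), t=2.5261 (wall)
  → r_2 = 2.5261
beam 3: φ=0°, α=30°
  d=(0.8660,0.5000)  start (2,3)  tX=0.5081 tY=0.3200  stride 1/|dx|=1.1547 1/|dy|=2.0000
    cross y-line → (2,4), t=0.3200
    cross x-line → (3,4), t=0.5081
    cross x-line → (4,4), t=1.6628
    cross y-line → (4,5), t=2.3200
    cross x-line → (5,5), t=2.8175 (wall)
  → r_3 = 2.8175
beam 4: φ=45°, α=75°
  d=(0.2588,0.9659)  start (2,3)  tX=1.7000 tY=0.1656  stride 1/|dx|=3.8637 1/|dy|=1.0353
    cross y-line → (2,4), t=0.1656
    cross y-line → (2,5), t=1.2009
    cross x-line → (3,5), t=1.7000
    cross y-line → (3,6), t=2.2362
    cross y-line → (3,7), t=3.2715 (wall)
  → r_4 = 3.2715
beam 5: φ=90°, α=120°
  d=(-0.5000,0.8660)  start (2,3)  tX=1.1200 tY=0.1848  stride 1/|dx|=2.0000 1/|dy|=1.1547
    cross y-line → (2,4), t=0.1848
    cross x-line → (1,4), t=1.1200
    cross y-line → (1,5), t=1.3395
    cross y-line → (1,6), t=2.4942
    cross x-line → (0,6), t=3.1200 (wall)
  → r_5 = 3.1200

ranges = [3.2793, 2.5261, 2.8175, 3.2715, 3.1200]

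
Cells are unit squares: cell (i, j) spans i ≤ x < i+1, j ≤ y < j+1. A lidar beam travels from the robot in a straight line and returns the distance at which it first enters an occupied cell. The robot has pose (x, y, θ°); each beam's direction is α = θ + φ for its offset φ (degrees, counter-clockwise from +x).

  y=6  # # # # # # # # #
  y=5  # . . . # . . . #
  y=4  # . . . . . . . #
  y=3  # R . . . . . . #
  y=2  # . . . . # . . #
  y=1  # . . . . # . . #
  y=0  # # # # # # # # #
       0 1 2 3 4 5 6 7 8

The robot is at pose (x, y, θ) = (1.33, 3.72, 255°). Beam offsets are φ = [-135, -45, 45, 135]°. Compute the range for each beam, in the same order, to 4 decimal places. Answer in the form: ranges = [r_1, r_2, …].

beam 1: φ=-135°, α=120°
  cosα=-0.5000 sinα=0.8660 | (1,3) | tMaxX 0.6600 tMaxY 0.3233 | tΔX 2.0000 tΔY 1.1547
    t=0.3233 [y] (1,4)
    t=0.6600 [x] (0,4) — stop
  → r_1 = 0.6600
beam 2: φ=-45°, α=210°
  cosα=-0.8660 sinα=-0.5000 | (1,3) | tMaxX 0.3811 tMaxY 1.4400 | tΔX 1.1547 tΔY 2.0000
    t=0.3811 [x] (0,3) — stop
  → r_2 = 0.3811
beam 3: φ=45°, α=300°
  cosα=0.5000 sinα=-0.8660 | (1,3) | tMaxX 1.3400 tMaxY 0.8314 | tΔX 2.0000 tΔY 1.1547
    t=0.8314 [y] (1,2)
    t=1.3400 [x] (2,2)
    t=1.9861 [y] (2,1)
    t=3.1408 [y] (2,0) — stop
  → r_3 = 3.1408
beam 4: φ=135°, α=30°
  cosα=0.8660 sinα=0.5000 | (1,3) | tMaxX 0.7736 tMaxY 0.5600 | tΔX 1.1547 tΔY 2.0000
    t=0.5600 [y] (1,4)
    t=0.7736 [x] (2,4)
    t=1.9283 [x] (3,4)
    t=2.5600 [y] (3,5)
    t=3.0831 [x] (4,5) — stop
  → r_4 = 3.0831

ranges = [0.6600, 0.3811, 3.1408, 3.0831]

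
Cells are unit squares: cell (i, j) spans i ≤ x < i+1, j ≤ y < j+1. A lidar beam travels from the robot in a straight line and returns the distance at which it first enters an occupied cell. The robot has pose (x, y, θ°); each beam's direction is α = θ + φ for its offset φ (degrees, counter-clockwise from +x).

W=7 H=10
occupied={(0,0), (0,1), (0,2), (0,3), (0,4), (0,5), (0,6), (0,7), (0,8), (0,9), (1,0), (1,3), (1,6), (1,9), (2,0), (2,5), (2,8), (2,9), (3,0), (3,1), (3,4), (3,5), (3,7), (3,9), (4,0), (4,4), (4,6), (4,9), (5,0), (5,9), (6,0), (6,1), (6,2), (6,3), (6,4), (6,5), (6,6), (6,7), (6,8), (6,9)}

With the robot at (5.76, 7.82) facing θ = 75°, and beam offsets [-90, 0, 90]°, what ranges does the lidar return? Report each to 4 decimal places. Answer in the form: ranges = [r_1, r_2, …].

ranges = [0.2485, 0.9273, 2.8574]

beam 1: φ=-90°, α=345°
  d=(0.9659,-0.2588)  start (5,7)  tX=0.2485 tY=3.1682  stride 1/|dx|=1.0353 1/|dy|=3.8637
    cross x-line → (6,7), t=0.2485 (wall)
  → r_1 = 0.2485
beam 2: φ=0°, α=75°
  d=(0.2588,0.9659)  start (5,7)  tX=0.9273 tY=0.1863  stride 1/|dx|=3.8637 1/|dy|=1.0353
    cross y-line → (5,8), t=0.1863
    cross x-line → (6,8), t=0.9273 (wall)
  → r_2 = 0.9273
beam 3: φ=90°, α=165°
  d=(-0.9659,0.2588)  start (5,7)  tX=0.7868 tY=0.6955  stride 1/|dx|=1.0353 1/|dy|=3.8637
    cross y-line → (5,8), t=0.6955
    cross x-line → (4,8), t=0.7868
    cross x-line → (3,8), t=1.8221
    cross x-line → (2,8), t=2.8574 (wall)
  → r_3 = 2.8574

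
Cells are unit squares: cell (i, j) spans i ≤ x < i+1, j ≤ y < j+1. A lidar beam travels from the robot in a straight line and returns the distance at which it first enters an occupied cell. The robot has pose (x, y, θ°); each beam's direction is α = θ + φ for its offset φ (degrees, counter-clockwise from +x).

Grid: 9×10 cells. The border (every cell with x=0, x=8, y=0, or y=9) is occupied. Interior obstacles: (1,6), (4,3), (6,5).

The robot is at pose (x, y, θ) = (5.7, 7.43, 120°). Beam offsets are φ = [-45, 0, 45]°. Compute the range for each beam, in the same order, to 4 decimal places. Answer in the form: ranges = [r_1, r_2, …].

ranges = [1.6254, 1.8129, 4.8658]

beam 1: φ=-45°, α=75°
  d=(0.2588,0.9659)  start (5,7)  tX=1.1591 tY=0.5901  stride 1/|dx|=3.8637 1/|dy|=1.0353
    cross y-line → (5,8), t=0.5901
    cross x-line → (6,8), t=1.1591
    cross y-line → (6,9), t=1.6254 (wall)
  → r_1 = 1.6254
beam 2: φ=0°, α=120°
  d=(-0.5000,0.8660)  start (5,7)  tX=1.4000 tY=0.6582  stride 1/|dx|=2.0000 1/|dy|=1.1547
    cross y-line → (5,8), t=0.6582
    cross x-line → (4,8), t=1.4000
    cross y-line → (4,9), t=1.8129 (wall)
  → r_2 = 1.8129
beam 3: φ=45°, α=165°
  d=(-0.9659,0.2588)  start (5,7)  tX=0.7247 tY=2.2023  stride 1/|dx|=1.0353 1/|dy|=3.8637
    cross x-line → (4,7), t=0.7247
    cross x-line → (3,7), t=1.7600
    cross y-line → (3,8), t=2.2023
    cross x-line → (2,8), t=2.7952
    cross x-line → (1,8), t=3.8305
    cross x-line → (0,8), t=4.8658 (wall)
  → r_3 = 4.8658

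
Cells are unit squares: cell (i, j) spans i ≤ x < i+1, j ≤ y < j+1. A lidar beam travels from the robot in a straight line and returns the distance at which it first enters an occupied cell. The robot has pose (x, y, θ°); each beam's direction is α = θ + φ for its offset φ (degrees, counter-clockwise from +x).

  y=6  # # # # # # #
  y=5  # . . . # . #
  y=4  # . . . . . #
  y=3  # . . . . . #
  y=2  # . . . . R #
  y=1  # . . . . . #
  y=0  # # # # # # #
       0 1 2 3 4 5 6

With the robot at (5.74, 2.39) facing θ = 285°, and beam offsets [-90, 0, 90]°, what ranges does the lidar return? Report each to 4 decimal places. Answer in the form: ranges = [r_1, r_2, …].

beam 1: φ=-90°, α=195°
  cosα=-0.9659 sinα=-0.2588 | (5,2) | tMaxX 0.7661 tMaxY 1.5068 | tΔX 1.0353 tΔY 3.8637
    t=0.7661 [x] (4,2)
    t=1.5068 [y] (4,1)
    t=1.8014 [x] (3,1)
    t=2.8367 [x] (2,1)
    t=3.8719 [x] (1,1)
    t=4.9072 [x] (0,1) — stop
  → r_1 = 4.9072
beam 2: φ=0°, α=285°
  cosα=0.2588 sinα=-0.9659 | (5,2) | tMaxX 1.0046 tMaxY 0.4038 | tΔX 3.8637 tΔY 1.0353
    t=0.4038 [y] (5,1)
    t=1.0046 [x] (6,1) — stop
  → r_2 = 1.0046
beam 3: φ=90°, α=15°
  cosα=0.9659 sinα=0.2588 | (5,2) | tMaxX 0.2692 tMaxY 2.3569 | tΔX 1.0353 tΔY 3.8637
    t=0.2692 [x] (6,2) — stop
  → r_3 = 0.2692

ranges = [4.9072, 1.0046, 0.2692]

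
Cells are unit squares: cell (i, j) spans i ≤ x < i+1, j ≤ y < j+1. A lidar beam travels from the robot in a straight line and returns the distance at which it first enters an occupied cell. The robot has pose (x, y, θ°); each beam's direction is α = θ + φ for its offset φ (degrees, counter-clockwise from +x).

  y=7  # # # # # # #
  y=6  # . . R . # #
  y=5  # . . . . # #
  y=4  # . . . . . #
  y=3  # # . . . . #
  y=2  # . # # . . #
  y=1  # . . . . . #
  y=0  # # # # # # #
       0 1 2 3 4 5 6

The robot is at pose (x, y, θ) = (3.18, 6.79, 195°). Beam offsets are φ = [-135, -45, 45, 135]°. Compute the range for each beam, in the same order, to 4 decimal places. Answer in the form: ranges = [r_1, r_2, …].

ranges = [0.2425, 0.4200, 3.2216, 2.1016]

beam 1: φ=-135°, α=60°
  cosα=0.5000 sinα=0.8660 | (3,6) | tMaxX 1.6400 tMaxY 0.2425 | tΔX 2.0000 tΔY 1.1547
    t=0.2425 [y] (3,7) — stop
  → r_1 = 0.2425
beam 2: φ=-45°, α=150°
  cosα=-0.8660 sinα=0.5000 | (3,6) | tMaxX 0.2078 tMaxY 0.4200 | tΔX 1.1547 tΔY 2.0000
    t=0.2078 [x] (2,6)
    t=0.4200 [y] (2,7) — stop
  → r_2 = 0.4200
beam 3: φ=45°, α=240°
  cosα=-0.5000 sinα=-0.8660 | (3,6) | tMaxX 0.3600 tMaxY 0.9122 | tΔX 2.0000 tΔY 1.1547
    t=0.3600 [x] (2,6)
    t=0.9122 [y] (2,5)
    t=2.0669 [y] (2,4)
    t=2.3600 [x] (1,4)
    t=3.2216 [y] (1,3) — stop
  → r_3 = 3.2216
beam 4: φ=135°, α=330°
  cosα=0.8660 sinα=-0.5000 | (3,6) | tMaxX 0.9469 tMaxY 1.5800 | tΔX 1.1547 tΔY 2.0000
    t=0.9469 [x] (4,6)
    t=1.5800 [y] (4,5)
    t=2.1016 [x] (5,5) — stop
  → r_4 = 2.1016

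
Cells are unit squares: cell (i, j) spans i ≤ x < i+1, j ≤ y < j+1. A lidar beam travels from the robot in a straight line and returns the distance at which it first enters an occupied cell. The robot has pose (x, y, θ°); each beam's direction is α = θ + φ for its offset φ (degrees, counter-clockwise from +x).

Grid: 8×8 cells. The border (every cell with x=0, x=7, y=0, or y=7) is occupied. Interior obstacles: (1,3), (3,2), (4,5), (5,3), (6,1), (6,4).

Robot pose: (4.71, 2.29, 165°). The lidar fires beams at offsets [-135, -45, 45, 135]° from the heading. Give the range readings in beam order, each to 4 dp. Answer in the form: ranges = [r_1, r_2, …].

beam 1: φ=-135°, α=30°
  direction (0.8660, 0.5000); cell (4,2); t to first gridline: x 0.3349, y 1.4200 (then +1.1547 / +2.0000)
    (5,2) via x @ 0.3349
    (5,3) via y @ 1.4200  # hit
  → r_1 = 1.4200
beam 2: φ=-45°, α=120°
  direction (-0.5000, 0.8660); cell (4,2); t to first gridline: x 1.4200, y 0.8198 (then +2.0000 / +1.1547)
    (4,3) via y @ 0.8198
    (3,3) via x @ 1.4200
    (3,4) via y @ 1.9745
    (3,5) via y @ 3.1292
    (2,5) via x @ 3.4200
    (2,6) via y @ 4.2839
    (1,6) via x @ 5.4200
    (1,7) via y @ 5.4386  # hit
  → r_2 = 5.4386
beam 3: φ=45°, α=210°
  direction (-0.8660, -0.5000); cell (4,2); t to first gridline: x 0.8198, y 0.5800 (then +1.1547 / +2.0000)
    (4,1) via y @ 0.5800
    (3,1) via x @ 0.8198
    (2,1) via x @ 1.9745
    (2,0) via y @ 2.5800  # hit
  → r_3 = 2.5800
beam 4: φ=135°, α=300°
  direction (0.5000, -0.8660); cell (4,2); t to first gridline: x 0.5800, y 0.3349 (then +2.0000 / +1.1547)
    (4,1) via y @ 0.3349
    (5,1) via x @ 0.5800
    (5,0) via y @ 1.4896  # hit
  → r_4 = 1.4896

ranges = [1.4200, 5.4386, 2.5800, 1.4896]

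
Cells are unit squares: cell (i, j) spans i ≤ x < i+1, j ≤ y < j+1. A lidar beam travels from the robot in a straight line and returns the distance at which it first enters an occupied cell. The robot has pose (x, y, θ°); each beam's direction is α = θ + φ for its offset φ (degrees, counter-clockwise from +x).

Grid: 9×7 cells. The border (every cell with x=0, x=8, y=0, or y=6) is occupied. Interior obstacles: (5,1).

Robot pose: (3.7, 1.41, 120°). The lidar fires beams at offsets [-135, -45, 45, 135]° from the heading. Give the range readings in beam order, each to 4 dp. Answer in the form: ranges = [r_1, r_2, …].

ranges = [1.3459, 4.7519, 2.7952, 0.4245]

beam 1: φ=-135°, α=345°
  d=(0.9659,-0.2588)  start (3,1)  tX=0.3106 tY=1.5841  stride 1/|dx|=1.0353 1/|dy|=3.8637
    cross x-line → (4,1), t=0.3106
    cross x-line → (5,1), t=1.3459 (wall)
  → r_1 = 1.3459
beam 2: φ=-45°, α=75°
  d=(0.2588,0.9659)  start (3,1)  tX=1.1591 tY=0.6108  stride 1/|dx|=3.8637 1/|dy|=1.0353
    cross y-line → (3,2), t=0.6108
    cross x-line → (4,2), t=1.1591
    cross y-line → (4,3), t=1.6461
    cross y-line → (4,4), t=2.6814
    cross y-line → (4,5), t=3.7166
    cross y-line → (4,6), t=4.7519 (wall)
  → r_2 = 4.7519
beam 3: φ=45°, α=165°
  d=(-0.9659,0.2588)  start (3,1)  tX=0.7247 tY=2.2796  stride 1/|dx|=1.0353 1/|dy|=3.8637
    cross x-line → (2,1), t=0.7247
    cross x-line → (1,1), t=1.7600
    cross y-line → (1,2), t=2.2796
    cross x-line → (0,2), t=2.7952 (wall)
  → r_3 = 2.7952
beam 4: φ=135°, α=255°
  d=(-0.2588,-0.9659)  start (3,1)  tX=2.7046 tY=0.4245  stride 1/|dx|=3.8637 1/|dy|=1.0353
    cross y-line → (3,0), t=0.4245 (wall)
  → r_4 = 0.4245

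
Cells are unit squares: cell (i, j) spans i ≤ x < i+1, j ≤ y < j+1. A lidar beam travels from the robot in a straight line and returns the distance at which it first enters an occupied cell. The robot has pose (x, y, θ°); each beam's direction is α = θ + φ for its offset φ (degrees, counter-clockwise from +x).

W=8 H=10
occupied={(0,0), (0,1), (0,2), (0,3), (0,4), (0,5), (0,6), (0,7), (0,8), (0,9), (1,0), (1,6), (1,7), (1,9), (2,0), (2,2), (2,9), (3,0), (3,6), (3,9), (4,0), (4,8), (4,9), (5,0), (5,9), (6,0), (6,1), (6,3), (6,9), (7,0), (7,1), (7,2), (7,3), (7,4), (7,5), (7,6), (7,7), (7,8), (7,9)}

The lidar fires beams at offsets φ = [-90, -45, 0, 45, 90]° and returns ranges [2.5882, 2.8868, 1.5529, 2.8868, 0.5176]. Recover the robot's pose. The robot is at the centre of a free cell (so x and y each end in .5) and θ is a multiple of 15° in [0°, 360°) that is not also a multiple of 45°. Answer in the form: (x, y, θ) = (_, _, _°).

Enumerate (i+0.5, j+0.5, θ) over the 41 free cells and 16 admissible headings. For each, cast all 5 beams and compare to the given ranges.
  (4.5, 1.5, 150°): beam 1 = 5.0000 ≠ 2.5882 ✗
  (4.5, 7.5, 255°): beam 1 = 3.6235 ≠ 2.5882 ✗
  (3.5, 2.5, 60°): beam 1 = 2.8868 ≠ 2.5882 ✗
  (6.5, 2.5, 285°): beam 1 = 5.6940 ≠ 2.5882 ✗
  (2.5, 7.5, 150°): beam 1 = 1.7321 ≠ 2.5882 ✗
  …
  (4.5, 6.5, 75°): r_1=2.5882, r_2=2.8868, r_3=1.5529, r_4=2.8868, r_5=0.5176 — all match ✓
Only this pose fits every beam.

(x, y, θ) = (4.5, 6.5, 75°)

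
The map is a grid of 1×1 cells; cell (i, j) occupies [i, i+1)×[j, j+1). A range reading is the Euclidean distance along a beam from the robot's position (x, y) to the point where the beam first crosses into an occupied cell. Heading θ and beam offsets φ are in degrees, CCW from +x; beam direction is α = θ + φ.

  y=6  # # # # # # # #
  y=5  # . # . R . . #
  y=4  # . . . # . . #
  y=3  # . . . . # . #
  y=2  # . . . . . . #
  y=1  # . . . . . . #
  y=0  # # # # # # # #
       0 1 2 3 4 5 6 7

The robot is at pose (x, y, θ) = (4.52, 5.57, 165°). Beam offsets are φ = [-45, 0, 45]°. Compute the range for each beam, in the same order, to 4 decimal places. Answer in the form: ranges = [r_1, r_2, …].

beam 1: φ=-45°, α=120°
  direction (-0.5000, 0.8660); cell (4,5); t to first gridline: x 1.0400, y 0.4965 (then +2.0000 / +1.1547)
    (4,6) via y @ 0.4965  # hit
  → r_1 = 0.4965
beam 2: φ=0°, α=165°
  direction (-0.9659, 0.2588); cell (4,5); t to first gridline: x 0.5383, y 1.6614 (then +1.0353 / +3.8637)
    (3,5) via x @ 0.5383
    (2,5) via x @ 1.5736  # hit
  → r_2 = 1.5736
beam 3: φ=45°, α=210°
  direction (-0.8660, -0.5000); cell (4,5); t to first gridline: x 0.6004, y 1.1400 (then +1.1547 / +2.0000)
    (3,5) via x @ 0.6004
    (3,4) via y @ 1.1400
    (2,4) via x @ 1.7551
    (1,4) via x @ 2.9098
    (1,3) via y @ 3.1400
    (0,3) via x @ 4.0645  # hit
  → r_3 = 4.0645

ranges = [0.4965, 1.5736, 4.0645]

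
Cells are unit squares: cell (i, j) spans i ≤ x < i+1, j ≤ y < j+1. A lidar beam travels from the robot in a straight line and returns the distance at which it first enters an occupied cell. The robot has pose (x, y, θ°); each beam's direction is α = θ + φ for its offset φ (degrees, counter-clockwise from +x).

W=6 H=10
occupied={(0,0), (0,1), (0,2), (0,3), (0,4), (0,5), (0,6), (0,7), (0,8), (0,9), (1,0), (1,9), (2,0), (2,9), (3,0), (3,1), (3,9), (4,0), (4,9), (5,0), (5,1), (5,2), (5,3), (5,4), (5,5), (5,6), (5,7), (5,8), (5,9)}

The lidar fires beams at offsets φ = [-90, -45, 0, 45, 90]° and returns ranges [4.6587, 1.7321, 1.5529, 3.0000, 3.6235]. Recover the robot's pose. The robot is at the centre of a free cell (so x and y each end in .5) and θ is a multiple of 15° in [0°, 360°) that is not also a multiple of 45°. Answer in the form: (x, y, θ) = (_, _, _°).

(x, y, θ) = (3.5, 5.5, 15°)

Candidates: 31 free-cell centres × 16 headings = 496 poses. Raycast each; keep the one whose scan matches to 4 dp.
  (2.5, 5.5, 30°): beam 1 = 5.0000 ≠ 4.6587 ✗
  (1.5, 2.5, 285°): beam 1 = 0.5176 ≠ 4.6587 ✗
  (4.5, 5.5, 255°): beam 1 = 3.6235 ≠ 4.6587 ✗
  (1.5, 4.5, 15°): beam 1 = 3.6235 ≠ 4.6587 ✗
  …
  (3.5, 5.5, 15°): r_1=4.6587, r_2=1.7321, r_3=1.5529, r_4=3.0000, r_5=3.6235 — all match ✓
Only this pose fits every beam.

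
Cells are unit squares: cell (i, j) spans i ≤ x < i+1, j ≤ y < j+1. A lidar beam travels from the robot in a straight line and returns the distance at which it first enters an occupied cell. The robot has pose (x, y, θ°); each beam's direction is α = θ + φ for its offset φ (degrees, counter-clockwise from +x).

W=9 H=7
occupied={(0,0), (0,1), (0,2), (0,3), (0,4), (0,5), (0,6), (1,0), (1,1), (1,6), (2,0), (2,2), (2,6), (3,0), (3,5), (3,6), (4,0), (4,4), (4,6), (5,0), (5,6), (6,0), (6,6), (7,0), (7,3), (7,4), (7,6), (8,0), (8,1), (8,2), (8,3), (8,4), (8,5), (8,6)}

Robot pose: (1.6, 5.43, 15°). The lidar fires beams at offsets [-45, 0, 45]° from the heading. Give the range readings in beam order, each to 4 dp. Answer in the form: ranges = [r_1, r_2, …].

ranges = [2.7713, 1.4494, 0.6582]

beam 1: φ=-45°, α=330°
  d=(0.8660,-0.5000)  start (1,5)  tX=0.4619 tY=0.8600  stride 1/|dx|=1.1547 1/|dy|=2.0000
    cross x-line → (2,5), t=0.4619
    cross y-line → (2,4), t=0.8600
    cross x-line → (3,4), t=1.6166
    cross x-line → (4,4), t=2.7713 (wall)
  → r_1 = 2.7713
beam 2: φ=0°, α=15°
  d=(0.9659,0.2588)  start (1,5)  tX=0.4141 tY=2.2023  stride 1/|dx|=1.0353 1/|dy|=3.8637
    cross x-line → (2,5), t=0.4141
    cross x-line → (3,5), t=1.4494 (wall)
  → r_2 = 1.4494
beam 3: φ=45°, α=60°
  d=(0.5000,0.8660)  start (1,5)  tX=0.8000 tY=0.6582  stride 1/|dx|=2.0000 1/|dy|=1.1547
    cross y-line → (1,6), t=0.6582 (wall)
  → r_3 = 0.6582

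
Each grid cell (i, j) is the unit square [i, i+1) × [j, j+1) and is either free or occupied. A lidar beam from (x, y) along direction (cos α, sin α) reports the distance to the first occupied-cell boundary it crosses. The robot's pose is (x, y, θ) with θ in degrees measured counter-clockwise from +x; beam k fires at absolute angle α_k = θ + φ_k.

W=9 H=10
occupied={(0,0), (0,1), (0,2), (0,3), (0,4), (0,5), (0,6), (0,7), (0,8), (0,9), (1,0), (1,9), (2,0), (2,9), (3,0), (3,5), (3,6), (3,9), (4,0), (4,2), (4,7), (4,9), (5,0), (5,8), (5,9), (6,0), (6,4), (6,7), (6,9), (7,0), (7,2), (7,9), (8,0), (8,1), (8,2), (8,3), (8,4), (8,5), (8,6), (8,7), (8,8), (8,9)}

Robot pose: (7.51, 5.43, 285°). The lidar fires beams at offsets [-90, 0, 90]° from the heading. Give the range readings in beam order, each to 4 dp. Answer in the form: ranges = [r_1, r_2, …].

beam 1: φ=-90°, α=195°
  dir = (cos 195°, sin 195°) = (-0.9659, -0.2588); from cell (7,5)
  next x-line at t=0.5280, next y-line at t=1.6614; Δt_x=1.0353, Δt_y=3.8637
    x: enter (6,5) at t=0.5280
    x: enter (5,5) at t=1.5633
    y: enter (5,4) at t=1.6614
    x: enter (4,4) at t=2.5985
    x: enter (3,4) at t=3.6338
    x: enter (2,4) at t=4.6691
    y: enter (2,3) at t=5.5251
    x: enter (1,3) at t=5.7044
    x: enter (0,3) at t=6.7396 ← occupied
  → r_1 = 6.7396
beam 2: φ=0°, α=285°
  dir = (cos 285°, sin 285°) = (0.2588, -0.9659); from cell (7,5)
  next x-line at t=1.8932, next y-line at t=0.4452; Δt_x=3.8637, Δt_y=1.0353
    y: enter (7,4) at t=0.4452
    y: enter (7,3) at t=1.4804
    x: enter (8,3) at t=1.8932 ← occupied
  → r_2 = 1.8932
beam 3: φ=90°, α=15°
  dir = (cos 15°, sin 15°) = (0.9659, 0.2588); from cell (7,5)
  next x-line at t=0.5073, next y-line at t=2.2023; Δt_x=1.0353, Δt_y=3.8637
    x: enter (8,5) at t=0.5073 ← occupied
  → r_3 = 0.5073

ranges = [6.7396, 1.8932, 0.5073]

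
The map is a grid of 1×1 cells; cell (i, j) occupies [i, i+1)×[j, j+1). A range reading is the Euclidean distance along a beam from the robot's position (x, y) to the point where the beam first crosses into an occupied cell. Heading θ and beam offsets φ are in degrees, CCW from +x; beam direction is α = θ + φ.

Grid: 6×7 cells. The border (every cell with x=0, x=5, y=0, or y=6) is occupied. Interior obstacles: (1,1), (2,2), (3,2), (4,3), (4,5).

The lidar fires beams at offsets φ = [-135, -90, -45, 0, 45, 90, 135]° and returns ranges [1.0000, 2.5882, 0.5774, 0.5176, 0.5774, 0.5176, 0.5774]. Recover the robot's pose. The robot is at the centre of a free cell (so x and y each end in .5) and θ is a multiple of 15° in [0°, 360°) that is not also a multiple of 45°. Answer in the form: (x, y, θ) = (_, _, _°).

The pose lattice has 15·16 = 240 candidates. Test each by forward raycasting.
  (3.5, 4.5, 120°): beam 1 = 1.5529 ≠ 1.0000 ✗
  (2.5, 5.5, 285°): beam 2 = 1.5529 ≠ 2.5882 ✗
  (3.5, 5.5, 105°): beam 1 = 0.5774 ≠ 1.0000 ✗
  …
  (2.5, 1.5, 105°): r_1=1.0000, r_2=2.5882, r_3=0.5774, r_4=0.5176, r_5=0.5774, r_6=0.5176, r_7=0.5774 — all match ✓
Unique over the lattice → pose = (2.5, 1.5, 105°).

(x, y, θ) = (2.5, 1.5, 105°)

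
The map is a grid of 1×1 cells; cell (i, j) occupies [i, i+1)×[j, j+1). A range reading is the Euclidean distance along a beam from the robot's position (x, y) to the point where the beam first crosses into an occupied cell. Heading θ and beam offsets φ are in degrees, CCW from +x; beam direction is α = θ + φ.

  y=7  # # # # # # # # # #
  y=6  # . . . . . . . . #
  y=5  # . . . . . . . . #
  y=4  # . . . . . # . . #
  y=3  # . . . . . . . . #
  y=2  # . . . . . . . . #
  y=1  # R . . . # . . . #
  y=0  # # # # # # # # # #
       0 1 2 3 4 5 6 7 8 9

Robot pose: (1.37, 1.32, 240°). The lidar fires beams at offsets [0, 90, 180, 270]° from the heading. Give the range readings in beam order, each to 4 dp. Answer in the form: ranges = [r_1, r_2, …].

ranges = [0.3695, 0.6400, 6.5587, 0.4272]

beam 1: φ=0°, α=240°
  cosα=-0.5000 sinα=-0.8660 | (1,1) | tMaxX 0.7400 tMaxY 0.3695 | tΔX 2.0000 tΔY 1.1547
    t=0.3695 [y] (1,0) — stop
  → r_1 = 0.3695
beam 2: φ=90°, α=330°
  cosα=0.8660 sinα=-0.5000 | (1,1) | tMaxX 0.7275 tMaxY 0.6400 | tΔX 1.1547 tΔY 2.0000
    t=0.6400 [y] (1,0) — stop
  → r_2 = 0.6400
beam 3: φ=180°, α=60°
  cosα=0.5000 sinα=0.8660 | (1,1) | tMaxX 1.2600 tMaxY 0.7852 | tΔX 2.0000 tΔY 1.1547
    t=0.7852 [y] (1,2)
    t=1.2600 [x] (2,2)
    t=1.9399 [y] (2,3)
    t=3.0946 [y] (2,4)
    t=3.2600 [x] (3,4)
    t=4.2493 [y] (3,5)
    t=5.2600 [x] (4,5)
    t=5.4040 [y] (4,6)
    t=6.5587 [y] (4,7) — stop
  → r_3 = 6.5587
beam 4: φ=270°, α=150°
  cosα=-0.8660 sinα=0.5000 | (1,1) | tMaxX 0.4272 tMaxY 1.3600 | tΔX 1.1547 tΔY 2.0000
    t=0.4272 [x] (0,1) — stop
  → r_4 = 0.4272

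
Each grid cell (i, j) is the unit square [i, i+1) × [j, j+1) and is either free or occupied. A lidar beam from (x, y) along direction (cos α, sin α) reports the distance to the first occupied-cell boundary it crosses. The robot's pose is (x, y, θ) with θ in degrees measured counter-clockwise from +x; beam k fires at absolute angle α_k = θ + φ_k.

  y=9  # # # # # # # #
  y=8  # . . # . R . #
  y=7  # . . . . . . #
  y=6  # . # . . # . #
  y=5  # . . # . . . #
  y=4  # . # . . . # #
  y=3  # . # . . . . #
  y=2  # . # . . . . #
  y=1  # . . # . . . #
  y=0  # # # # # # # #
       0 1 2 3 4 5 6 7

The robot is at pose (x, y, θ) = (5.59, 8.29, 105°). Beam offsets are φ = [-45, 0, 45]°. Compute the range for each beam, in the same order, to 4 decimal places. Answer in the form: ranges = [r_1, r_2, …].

beam 1: φ=-45°, α=60°
  cosα=0.5000 sinα=0.8660 | (5,8) | tMaxX 0.8200 tMaxY 0.8198 | tΔX 2.0000 tΔY 1.1547
    t=0.8198 [y] (5,9) — stop
  → r_1 = 0.8198
beam 2: φ=0°, α=105°
  cosα=-0.2588 sinα=0.9659 | (5,8) | tMaxX 2.2796 tMaxY 0.7350 | tΔX 3.8637 tΔY 1.0353
    t=0.7350 [y] (5,9) — stop
  → r_2 = 0.7350
beam 3: φ=45°, α=150°
  cosα=-0.8660 sinα=0.5000 | (5,8) | tMaxX 0.6813 tMaxY 1.4200 | tΔX 1.1547 tΔY 2.0000
    t=0.6813 [x] (4,8)
    t=1.4200 [y] (4,9) — stop
  → r_3 = 1.4200

ranges = [0.8198, 0.7350, 1.4200]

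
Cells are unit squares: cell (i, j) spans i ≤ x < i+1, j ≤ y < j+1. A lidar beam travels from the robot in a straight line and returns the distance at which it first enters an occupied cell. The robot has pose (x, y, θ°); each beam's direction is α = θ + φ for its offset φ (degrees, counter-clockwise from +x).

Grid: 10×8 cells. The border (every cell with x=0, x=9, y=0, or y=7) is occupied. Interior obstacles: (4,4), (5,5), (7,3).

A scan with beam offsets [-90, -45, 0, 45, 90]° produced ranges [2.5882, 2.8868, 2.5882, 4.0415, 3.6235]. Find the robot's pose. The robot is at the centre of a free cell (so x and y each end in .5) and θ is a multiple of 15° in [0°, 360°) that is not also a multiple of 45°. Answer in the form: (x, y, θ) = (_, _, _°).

(x, y, θ) = (3.5, 4.5, 195°)

Enumerate (i+0.5, j+0.5, θ) over the 45 free cells and 16 admissible headings. For each, cast all 5 beams and compare to the given ranges.
  (1.5, 1.5, 195°): beam 1 = 1.9319 ≠ 2.5882 ✗
  (2.5, 4.5, 105°): beam 1 = 1.5529 ≠ 2.5882 ✗
  (6.5, 4.5, 210°): beam 1 = 1.0000 ≠ 2.5882 ✗
  (3.5, 5.5, 60°): beam 1 = 1.0000 ≠ 2.5882 ✗
  (3.5, 2.5, 255°): beam 3 = 1.5529 ≠ 2.5882 ✗
  …
  (3.5, 4.5, 195°): r_1=2.5882, r_2=2.8868, r_3=2.5882, r_4=4.0415, r_5=3.6235 — all match ✓
No second candidate reproduces the full scan.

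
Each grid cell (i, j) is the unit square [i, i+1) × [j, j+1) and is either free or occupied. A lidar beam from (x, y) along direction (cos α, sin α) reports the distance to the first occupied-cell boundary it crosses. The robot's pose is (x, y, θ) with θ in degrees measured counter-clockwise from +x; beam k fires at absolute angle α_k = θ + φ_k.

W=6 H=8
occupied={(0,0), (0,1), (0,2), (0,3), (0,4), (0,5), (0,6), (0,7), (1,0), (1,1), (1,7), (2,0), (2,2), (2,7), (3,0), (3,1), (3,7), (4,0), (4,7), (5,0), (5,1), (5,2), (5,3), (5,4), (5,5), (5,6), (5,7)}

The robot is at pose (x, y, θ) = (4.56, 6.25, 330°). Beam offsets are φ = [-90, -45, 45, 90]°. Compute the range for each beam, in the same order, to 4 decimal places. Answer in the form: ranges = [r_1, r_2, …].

ranges = [3.7528, 1.7000, 0.4555, 0.8660]

beam 1: φ=-90°, α=240°
  direction (-0.5000, -0.8660); cell (4,6); t to first gridline: x 1.1200, y 0.2887 (then +2.0000 / +1.1547)
    (4,5) via y @ 0.2887
    (3,5) via x @ 1.1200
    (3,4) via y @ 1.4434
    (3,3) via y @ 2.5981
    (2,3) via x @ 3.1200
    (2,2) via y @ 3.7528  # hit
  → r_1 = 3.7528
beam 2: φ=-45°, α=285°
  direction (0.2588, -0.9659); cell (4,6); t to first gridline: x 1.7000, y 0.2588 (then +3.8637 / +1.0353)
    (4,5) via y @ 0.2588
    (4,4) via y @ 1.2941
    (5,4) via x @ 1.7000  # hit
  → r_2 = 1.7000
beam 3: φ=45°, α=15°
  direction (0.9659, 0.2588); cell (4,6); t to first gridline: x 0.4555, y 2.8978 (then +1.0353 / +3.8637)
    (5,6) via x @ 0.4555  # hit
  → r_3 = 0.4555
beam 4: φ=90°, α=60°
  direction (0.5000, 0.8660); cell (4,6); t to first gridline: x 0.8800, y 0.8660 (then +2.0000 / +1.1547)
    (4,7) via y @ 0.8660  # hit
  → r_4 = 0.8660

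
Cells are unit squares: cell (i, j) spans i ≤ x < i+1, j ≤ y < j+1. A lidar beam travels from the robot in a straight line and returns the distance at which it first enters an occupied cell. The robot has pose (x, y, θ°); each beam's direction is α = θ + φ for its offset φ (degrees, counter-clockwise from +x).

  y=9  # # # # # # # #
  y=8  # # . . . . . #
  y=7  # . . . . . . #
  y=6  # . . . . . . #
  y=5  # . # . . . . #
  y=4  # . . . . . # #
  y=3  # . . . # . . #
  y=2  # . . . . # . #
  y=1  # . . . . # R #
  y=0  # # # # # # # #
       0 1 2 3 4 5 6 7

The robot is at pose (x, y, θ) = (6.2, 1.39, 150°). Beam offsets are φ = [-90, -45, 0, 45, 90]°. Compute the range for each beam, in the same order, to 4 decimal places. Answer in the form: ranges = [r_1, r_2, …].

beam 1: φ=-90°, α=60°
  dir = (cos 60°, sin 60°) = (0.5000, 0.8660); from cell (6,1)
  next x-line at t=1.6000, next y-line at t=0.7044; Δt_x=2.0000, Δt_y=1.1547
    y: enter (6,2) at t=0.7044
    x: enter (7,2) at t=1.6000 ← occupied
  → r_1 = 1.6000
beam 2: φ=-45°, α=105°
  dir = (cos 105°, sin 105°) = (-0.2588, 0.9659); from cell (6,1)
  next x-line at t=0.7727, next y-line at t=0.6315; Δt_x=3.8637, Δt_y=1.0353
    y: enter (6,2) at t=0.6315
    x: enter (5,2) at t=0.7727 ← occupied
  → r_2 = 0.7727
beam 3: φ=0°, α=150°
  dir = (cos 150°, sin 150°) = (-0.8660, 0.5000); from cell (6,1)
  next x-line at t=0.2309, next y-line at t=1.2200; Δt_x=1.1547, Δt_y=2.0000
    x: enter (5,1) at t=0.2309 ← occupied
  → r_3 = 0.2309
beam 4: φ=45°, α=195°
  dir = (cos 195°, sin 195°) = (-0.9659, -0.2588); from cell (6,1)
  next x-line at t=0.2071, next y-line at t=1.5068; Δt_x=1.0353, Δt_y=3.8637
    x: enter (5,1) at t=0.2071 ← occupied
  → r_4 = 0.2071
beam 5: φ=90°, α=240°
  dir = (cos 240°, sin 240°) = (-0.5000, -0.8660); from cell (6,1)
  next x-line at t=0.4000, next y-line at t=0.4503; Δt_x=2.0000, Δt_y=1.1547
    x: enter (5,1) at t=0.4000 ← occupied
  → r_5 = 0.4000

ranges = [1.6000, 0.7727, 0.2309, 0.2071, 0.4000]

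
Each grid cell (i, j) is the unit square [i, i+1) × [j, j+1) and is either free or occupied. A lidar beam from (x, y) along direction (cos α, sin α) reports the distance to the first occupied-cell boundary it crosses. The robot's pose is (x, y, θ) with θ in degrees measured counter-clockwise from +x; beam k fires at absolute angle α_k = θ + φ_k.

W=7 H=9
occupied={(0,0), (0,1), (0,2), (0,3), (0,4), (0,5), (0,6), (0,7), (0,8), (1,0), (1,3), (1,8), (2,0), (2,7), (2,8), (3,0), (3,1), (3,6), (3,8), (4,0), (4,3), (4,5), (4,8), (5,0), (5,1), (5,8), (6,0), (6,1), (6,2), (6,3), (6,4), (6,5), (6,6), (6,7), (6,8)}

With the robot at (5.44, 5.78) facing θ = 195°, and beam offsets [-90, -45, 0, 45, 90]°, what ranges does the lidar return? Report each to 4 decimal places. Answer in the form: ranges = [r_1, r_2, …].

beam 1: φ=-90°, α=105°
  direction (-0.2588, 0.9659); cell (5,5); t to first gridline: x 1.7000, y 0.2278 (then +3.8637 / +1.0353)
    (5,6) via y @ 0.2278
    (5,7) via y @ 1.2630
    (4,7) via x @ 1.7000
    (4,8) via y @ 2.2983  # hit
  → r_1 = 2.2983
beam 2: φ=-45°, α=150°
  direction (-0.8660, 0.5000); cell (5,5); t to first gridline: x 0.5081, y 0.4400 (then +1.1547 / +2.0000)
    (5,6) via y @ 0.4400
    (4,6) via x @ 0.5081
    (3,6) via x @ 1.6628  # hit
  → r_2 = 1.6628
beam 3: φ=0°, α=195°
  direction (-0.9659, -0.2588); cell (5,5); t to first gridline: x 0.4555, y 3.0137 (then +1.0353 / +3.8637)
    (4,5) via x @ 0.4555  # hit
  → r_3 = 0.4555
beam 4: φ=45°, α=240°
  direction (-0.5000, -0.8660); cell (5,5); t to first gridline: x 0.8800, y 0.9007 (then +2.0000 / +1.1547)
    (4,5) via x @ 0.8800  # hit
  → r_4 = 0.8800
beam 5: φ=90°, α=285°
  direction (0.2588, -0.9659); cell (5,5); t to first gridline: x 2.1637, y 0.8075 (then +3.8637 / +1.0353)
    (5,4) via y @ 0.8075
    (5,3) via y @ 1.8428
    (6,3) via x @ 2.1637  # hit
  → r_5 = 2.1637

ranges = [2.2983, 1.6628, 0.4555, 0.8800, 2.1637]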